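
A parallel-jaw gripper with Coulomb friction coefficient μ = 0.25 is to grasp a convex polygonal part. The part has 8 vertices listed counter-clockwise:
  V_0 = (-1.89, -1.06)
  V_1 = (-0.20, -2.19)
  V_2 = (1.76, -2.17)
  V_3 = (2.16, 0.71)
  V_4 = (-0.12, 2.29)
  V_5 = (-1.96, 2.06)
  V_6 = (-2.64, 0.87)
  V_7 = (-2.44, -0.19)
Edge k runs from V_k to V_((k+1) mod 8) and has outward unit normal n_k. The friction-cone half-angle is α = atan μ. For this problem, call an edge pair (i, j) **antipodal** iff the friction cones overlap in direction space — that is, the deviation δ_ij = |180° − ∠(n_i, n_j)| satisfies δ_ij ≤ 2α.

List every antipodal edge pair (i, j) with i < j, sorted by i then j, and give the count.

count = 5; pairs: (0,3), (1,4), (2,5), (2,6), (3,7)

α = atan 0.25 = 14.04°;  2α = 28.07°
n_0 = (-0.5558, -0.8313)
n_1 = (+0.0102, -0.9999)
n_2 = (+0.9905, -0.1376)
n_3 = (+0.5696, +0.8219)
n_4 = (-0.1240, +0.9923)
n_5 = (-0.8682, +0.4961)
n_6 = (-0.9827, -0.1854)
n_7 = (-0.8453, -0.5344)
  (0,1): δ = 145.65°  ·
  (0,2): δ = 64.14°  ·
  (0,3): δ = 0.95°  ✓
  (0,4): δ = 40.89°  ·
  (0,5): δ = 94.02°  ·
  (0,6): δ = 134.45°  ·
  (0,7): δ = 156.07°  ·
  (1,2): δ = 98.49°  ·
  (1,3): δ = 35.31°  ·
  (1,4): δ = 6.54°  ✓
  (1,5): δ = 59.67°  ·
  (1,6): δ = 100.10°  ·
  (1,7): δ = 121.72°  ·
  (2,3): δ = 116.81°  ·
  (2,4): δ = 74.97°  ·
  (2,5): δ = 21.84°  ✓
  (2,6): δ = 18.59°  ✓
  (2,7): δ = 40.21°  ·
  (3,4): δ = 138.15°  ·
  (3,5): δ = 85.02°  ·
  (3,6): δ = 44.59°  ·
  (3,7): δ = 22.98°  ✓
  (4,5): δ = 126.87°  ·
  (4,6): δ = 86.44°  ·
  (4,7): δ = 64.82°  ·
  (5,6): δ = 139.57°  ·
  (5,7): δ = 117.95°  ·
  (6,7): δ = 158.38°  ·
antipodal pairs: 5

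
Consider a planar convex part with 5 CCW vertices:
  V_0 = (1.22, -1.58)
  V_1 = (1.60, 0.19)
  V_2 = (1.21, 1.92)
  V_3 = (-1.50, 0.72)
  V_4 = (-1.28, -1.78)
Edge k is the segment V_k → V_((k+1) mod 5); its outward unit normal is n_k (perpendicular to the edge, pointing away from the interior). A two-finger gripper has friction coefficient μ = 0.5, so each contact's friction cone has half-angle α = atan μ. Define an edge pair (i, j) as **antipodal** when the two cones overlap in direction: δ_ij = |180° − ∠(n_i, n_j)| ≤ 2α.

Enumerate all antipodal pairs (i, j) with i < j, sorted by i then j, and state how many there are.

α = atan 0.5 = 26.57°;  2α = 53.13°
n_0 = (+0.9777, -0.2099)
n_1 = (+0.9755, +0.2199)
n_2 = (-0.4049, +0.9144)
n_3 = (-0.9962, -0.0877)
n_4 = (+0.0797, -0.9968)
  (0,1): δ = 155.18°  ·
  (0,2): δ = 54.00°  ·
  (0,3): δ = 17.15°  ✓
  (0,4): δ = 106.69°  ·
  (1,2): δ = 78.82°  ·
  (1,3): δ = 7.67°  ✓
  (1,4): δ = 81.87°  ·
  (2,3): δ = 108.85°  ·
  (2,4): δ = 19.31°  ✓
  (3,4): δ = 90.46°  ·
antipodal pairs: 3

count = 3; pairs: (0,3), (1,3), (2,4)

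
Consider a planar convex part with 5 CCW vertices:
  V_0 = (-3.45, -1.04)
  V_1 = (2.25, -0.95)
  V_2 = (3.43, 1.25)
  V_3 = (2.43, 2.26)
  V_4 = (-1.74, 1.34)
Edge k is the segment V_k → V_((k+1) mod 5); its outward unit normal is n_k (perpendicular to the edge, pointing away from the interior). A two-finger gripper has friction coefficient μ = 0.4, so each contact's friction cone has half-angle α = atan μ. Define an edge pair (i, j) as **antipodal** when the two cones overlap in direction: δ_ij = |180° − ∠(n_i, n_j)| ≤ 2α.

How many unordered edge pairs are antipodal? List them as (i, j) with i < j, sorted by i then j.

count = 2; pairs: (0,3), (1,4)

α = atan 0.4 = 21.80°;  2α = 43.60°
n_0 = (+0.0158, -0.9999)
n_1 = (+0.8812, -0.4727)
n_2 = (+0.7106, +0.7036)
n_3 = (-0.2154, +0.9765)
n_4 = (-0.8121, +0.5835)
  (0,1): δ = 119.11°  ·
  (0,2): δ = 46.19°  ·
  (0,3): δ = 11.54°  ✓
  (0,4): δ = 53.40°  ·
  (1,2): δ = 107.08°  ·
  (1,3): δ = 49.35°  ·
  (1,4): δ = 7.49°  ✓
  (2,3): δ = 122.27°  ·
  (2,4): δ = 80.41°  ·
  (3,4): δ = 138.14°  ·
antipodal pairs: 2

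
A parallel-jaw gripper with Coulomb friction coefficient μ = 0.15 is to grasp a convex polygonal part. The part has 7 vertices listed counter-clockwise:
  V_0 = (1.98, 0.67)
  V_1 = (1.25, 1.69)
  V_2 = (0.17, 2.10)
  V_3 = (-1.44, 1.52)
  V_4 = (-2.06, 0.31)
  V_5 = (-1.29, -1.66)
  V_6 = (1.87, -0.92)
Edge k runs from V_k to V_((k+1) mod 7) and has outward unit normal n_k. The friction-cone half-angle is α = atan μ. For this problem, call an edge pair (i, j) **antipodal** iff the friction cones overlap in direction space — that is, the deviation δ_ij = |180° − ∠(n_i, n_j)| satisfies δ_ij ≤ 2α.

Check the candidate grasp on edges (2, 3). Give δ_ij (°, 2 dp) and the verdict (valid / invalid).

α = atan 0.15 = 8.53°;  2α = 17.06°
edge 2: e_2 = (-1.61, -0.58);  n_2 = (-0.3389, +0.9408)
edge 3: e_3 = (-0.62, -1.21);  n_3 = (-0.8900, +0.4560)
∠(n_2, n_3) = 43.06°
δ = |180° − 43.06°| = 136.94°
136.94° > 2α = 17.06°  →  invalid

δ = 136.94°, invalid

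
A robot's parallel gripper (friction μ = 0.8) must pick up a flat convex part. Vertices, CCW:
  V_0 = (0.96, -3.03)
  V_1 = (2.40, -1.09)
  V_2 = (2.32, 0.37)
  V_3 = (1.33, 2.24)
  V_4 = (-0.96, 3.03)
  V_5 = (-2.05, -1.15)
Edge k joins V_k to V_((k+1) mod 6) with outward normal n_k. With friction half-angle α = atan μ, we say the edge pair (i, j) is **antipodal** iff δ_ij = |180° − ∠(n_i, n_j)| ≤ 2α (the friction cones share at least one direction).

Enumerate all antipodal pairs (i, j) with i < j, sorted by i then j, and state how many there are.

count = 7; pairs: (0,3), (0,4), (1,4), (1,5), (2,4), (2,5), (3,5)

α = atan 0.8 = 38.66°;  2α = 77.32°
n_0 = (+0.8030, -0.5960)
n_1 = (+0.9985, +0.0547)
n_2 = (+0.8838, +0.4679)
n_3 = (+0.3261, +0.9453)
n_4 = (-0.9676, +0.2523)
n_5 = (-0.5297, -0.8482)
  (0,1): δ = 140.28°  ·
  (0,2): δ = 115.52°  ·
  (0,3): δ = 72.45°  ✓
  (0,4): δ = 21.97°  ✓
  (0,5): δ = 94.60°  ·
  (1,2): δ = 155.24°  ·
  (1,3): δ = 112.17°  ·
  (1,4): δ = 17.75°  ✓
  (1,5): δ = 54.88°  ✓
  (2,3): δ = 136.93°  ·
  (2,4): δ = 42.51°  ✓
  (2,5): δ = 30.11°  ✓
  (3,4): δ = 85.58°  ·
  (3,5): δ = 12.95°  ✓
  (4,5): δ = 107.37°  ·
antipodal pairs: 7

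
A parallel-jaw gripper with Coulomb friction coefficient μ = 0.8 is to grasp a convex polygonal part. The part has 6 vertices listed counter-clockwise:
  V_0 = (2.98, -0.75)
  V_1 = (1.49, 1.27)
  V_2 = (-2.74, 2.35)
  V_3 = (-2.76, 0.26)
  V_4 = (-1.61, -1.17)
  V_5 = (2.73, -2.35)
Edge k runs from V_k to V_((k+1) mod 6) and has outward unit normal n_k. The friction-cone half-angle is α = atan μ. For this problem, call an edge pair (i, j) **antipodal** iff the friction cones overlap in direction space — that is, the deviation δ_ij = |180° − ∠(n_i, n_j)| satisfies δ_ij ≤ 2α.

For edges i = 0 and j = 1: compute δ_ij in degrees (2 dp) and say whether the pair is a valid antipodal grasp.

α = atan 0.8 = 38.66°;  2α = 77.32°
edge 0: e_0 = (-1.49, +2.02);  n_0 = (+0.8048, +0.5936)
edge 1: e_1 = (-4.23, +1.08);  n_1 = (+0.2474, +0.9689)
∠(n_0, n_1) = 39.26°
δ = |180° − 39.26°| = 140.74°
140.74° > 2α = 77.32°  →  invalid

δ = 140.74°, invalid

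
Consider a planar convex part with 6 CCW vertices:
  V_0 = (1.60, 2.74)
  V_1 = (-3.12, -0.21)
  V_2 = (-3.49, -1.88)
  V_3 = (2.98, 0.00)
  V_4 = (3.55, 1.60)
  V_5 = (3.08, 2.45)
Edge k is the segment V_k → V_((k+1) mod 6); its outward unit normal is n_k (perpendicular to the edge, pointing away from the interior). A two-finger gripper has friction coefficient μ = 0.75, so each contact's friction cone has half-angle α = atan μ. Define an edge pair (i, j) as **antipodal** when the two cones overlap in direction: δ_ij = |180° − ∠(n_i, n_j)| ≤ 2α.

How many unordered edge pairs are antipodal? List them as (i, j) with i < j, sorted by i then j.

count = 6; pairs: (0,2), (0,3), (1,2), (1,3), (1,4), (2,5)

α = atan 0.75 = 36.87°;  2α = 73.74°
n_0 = (-0.5300, +0.8480)
n_1 = (-0.9763, +0.2163)
n_2 = (+0.2790, -0.9603)
n_3 = (+0.9420, -0.3356)
n_4 = (+0.8751, +0.4839)
n_5 = (+0.1923, +0.9813)
  (0,1): δ = 134.50°  ·
  (0,2): δ = 15.80°  ✓
  (0,3): δ = 38.39°  ✓
  (0,4): δ = 86.93°  ·
  (0,5): δ = 136.91°  ·
  (1,2): δ = 61.31°  ✓
  (1,3): δ = 7.12°  ✓
  (1,4): δ = 41.43°  ✓
  (1,5): δ = 91.41°  ·
  (2,3): δ = 125.81°  ·
  (2,4): δ = 77.26°  ·
  (2,5): δ = 27.29°  ✓
  (3,4): δ = 131.45°  ·
  (3,5): δ = 81.48°  ·
  (4,5): δ = 130.03°  ·
antipodal pairs: 6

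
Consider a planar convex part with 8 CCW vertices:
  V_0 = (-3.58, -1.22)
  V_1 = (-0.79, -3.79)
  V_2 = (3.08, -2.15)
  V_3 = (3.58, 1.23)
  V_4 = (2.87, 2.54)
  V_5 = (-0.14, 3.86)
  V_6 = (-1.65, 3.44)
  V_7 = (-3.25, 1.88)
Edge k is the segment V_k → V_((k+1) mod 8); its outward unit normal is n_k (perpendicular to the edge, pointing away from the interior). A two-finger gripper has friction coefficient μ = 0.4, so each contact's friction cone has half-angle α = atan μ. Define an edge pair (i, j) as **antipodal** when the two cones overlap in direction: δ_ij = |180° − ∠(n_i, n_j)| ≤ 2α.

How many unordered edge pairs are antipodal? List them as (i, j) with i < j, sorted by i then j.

count = 7; pairs: (0,3), (0,4), (1,5), (1,6), (2,6), (2,7), (3,7)

α = atan 0.4 = 21.80°;  2α = 43.60°
n_0 = (-0.6775, -0.7355)
n_1 = (+0.3902, -0.9207)
n_2 = (+0.9892, -0.1463)
n_3 = (+0.8792, +0.4765)
n_4 = (+0.4016, +0.9158)
n_5 = (-0.2680, +0.9634)
n_6 = (-0.6981, +0.7160)
n_7 = (-0.9944, +0.1059)
  (0,1): δ = 114.38°  ·
  (0,2): δ = 55.77°  ·
  (0,3): δ = 18.89°  ✓
  (0,4): δ = 18.97°  ✓
  (0,5): δ = 58.19°  ·
  (0,6): δ = 86.92°  ·
  (0,7): δ = 126.57°  ·
  (1,2): δ = 121.38°  ·
  (1,3): δ = 84.51°  ·
  (1,4): δ = 46.65°  ·
  (1,5): δ = 7.42°  ✓
  (1,6): δ = 21.31°  ✓
  (1,7): δ = 60.96°  ·
  (2,3): δ = 143.13°  ·
  (2,4): δ = 105.26°  ·
  (2,5): δ = 66.04°  ·
  (2,6): δ = 37.31°  ✓
  (2,7): δ = 2.34°  ✓
  (3,4): δ = 142.14°  ·
  (3,5): δ = 102.91°  ·
  (3,6): δ = 74.18°  ·
  (3,7): δ = 34.53°  ✓
  (4,5): δ = 140.78°  ·
  (4,6): δ = 112.05°  ·
  (4,7): δ = 72.40°  ·
  (5,6): δ = 151.27°  ·
  (5,7): δ = 111.62°  ·
  (6,7): δ = 140.35°  ·
antipodal pairs: 7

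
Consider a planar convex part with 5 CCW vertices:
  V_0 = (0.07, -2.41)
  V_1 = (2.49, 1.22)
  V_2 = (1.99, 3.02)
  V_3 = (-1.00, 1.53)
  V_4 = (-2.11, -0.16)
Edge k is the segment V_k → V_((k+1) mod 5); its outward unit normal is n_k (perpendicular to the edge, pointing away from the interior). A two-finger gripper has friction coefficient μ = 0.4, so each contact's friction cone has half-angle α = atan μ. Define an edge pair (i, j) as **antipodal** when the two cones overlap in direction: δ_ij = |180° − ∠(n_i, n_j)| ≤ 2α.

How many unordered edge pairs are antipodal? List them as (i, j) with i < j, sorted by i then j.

count = 3; pairs: (0,2), (0,3), (1,4)

α = atan 0.4 = 21.80°;  2α = 43.60°
n_0 = (+0.8321, -0.5547)
n_1 = (+0.9635, +0.2676)
n_2 = (-0.4460, +0.8950)
n_3 = (-0.8358, +0.5490)
n_4 = (-0.7182, -0.6958)
  (0,1): δ = 130.79°  ·
  (0,2): δ = 29.82°  ✓
  (0,3): δ = 0.39°  ✓
  (0,4): δ = 77.78°  ·
  (1,2): δ = 79.04°  ·
  (1,3): δ = 48.82°  ·
  (1,4): δ = 28.57°  ✓
  (2,3): δ = 149.79°  ·
  (2,4): δ = 72.39°  ·
  (3,4): δ = 102.61°  ·
antipodal pairs: 3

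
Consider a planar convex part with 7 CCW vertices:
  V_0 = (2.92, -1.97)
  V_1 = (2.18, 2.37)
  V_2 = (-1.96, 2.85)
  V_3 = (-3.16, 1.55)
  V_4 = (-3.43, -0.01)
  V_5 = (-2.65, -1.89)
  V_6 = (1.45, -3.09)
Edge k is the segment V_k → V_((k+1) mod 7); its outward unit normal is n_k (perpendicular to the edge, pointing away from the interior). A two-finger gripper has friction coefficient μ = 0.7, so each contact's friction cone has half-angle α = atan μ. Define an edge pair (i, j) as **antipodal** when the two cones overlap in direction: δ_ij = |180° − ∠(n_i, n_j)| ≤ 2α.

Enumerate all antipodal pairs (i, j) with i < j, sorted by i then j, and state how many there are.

count = 10; pairs: (0,2), (0,3), (0,4), (0,5), (1,4), (1,5), (1,6), (2,5), (2,6), (3,6)

α = atan 0.7 = 34.99°;  2α = 69.98°
n_0 = (+0.9858, +0.1681)
n_1 = (+0.1152, +0.9933)
n_2 = (-0.7348, +0.6783)
n_3 = (-0.9854, +0.1705)
n_4 = (-0.9237, -0.3832)
n_5 = (-0.2809, -0.9597)
n_6 = (+0.6060, -0.7954)
  (0,1): δ = 106.29°  ·
  (0,2): δ = 52.39°  ✓
  (0,3): δ = 19.50°  ✓
  (0,4): δ = 12.86°  ✓
  (0,5): δ = 64.01°  ✓
  (0,6): δ = 117.63°  ·
  (1,2): δ = 126.10°  ·
  (1,3): δ = 93.21°  ·
  (1,4): δ = 60.85°  ✓
  (1,5): δ = 9.70°  ✓
  (1,6): δ = 43.92°  ✓
  (2,3): δ = 147.11°  ·
  (2,4): δ = 114.76°  ·
  (2,5): δ = 63.60°  ✓
  (2,6): δ = 9.99°  ✓
  (3,4): δ = 147.65°  ·
  (3,5): δ = 96.49°  ·
  (3,6): δ = 42.88°  ✓
  (4,5): δ = 128.85°  ·
  (4,6): δ = 75.23°  ·
  (5,6): δ = 126.38°  ·
antipodal pairs: 10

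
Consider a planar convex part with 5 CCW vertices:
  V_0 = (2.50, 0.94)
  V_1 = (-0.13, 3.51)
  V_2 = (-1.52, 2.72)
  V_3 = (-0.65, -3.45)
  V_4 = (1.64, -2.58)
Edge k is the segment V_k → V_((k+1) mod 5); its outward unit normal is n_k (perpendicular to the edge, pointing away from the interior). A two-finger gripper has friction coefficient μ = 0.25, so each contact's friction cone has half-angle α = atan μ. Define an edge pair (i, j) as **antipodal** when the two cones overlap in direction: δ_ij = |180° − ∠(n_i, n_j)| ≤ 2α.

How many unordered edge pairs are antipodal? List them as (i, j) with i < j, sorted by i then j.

α = atan 0.25 = 14.04°;  2α = 28.07°
n_0 = (+0.6989, +0.7152)
n_1 = (-0.4941, +0.8694)
n_2 = (-0.9902, -0.1396)
n_3 = (+0.3551, -0.9348)
n_4 = (+0.9714, -0.2373)
  (0,1): δ = 106.05°  ·
  (0,2): δ = 37.64°  ·
  (0,3): δ = 65.14°  ·
  (0,4): δ = 120.61°  ·
  (1,2): δ = 111.59°  ·
  (1,3): δ = 8.81°  ✓
  (1,4): δ = 46.66°  ·
  (2,3): δ = 77.22°  ·
  (2,4): δ = 21.76°  ✓
  (3,4): δ = 124.53°  ·
antipodal pairs: 2

count = 2; pairs: (1,3), (2,4)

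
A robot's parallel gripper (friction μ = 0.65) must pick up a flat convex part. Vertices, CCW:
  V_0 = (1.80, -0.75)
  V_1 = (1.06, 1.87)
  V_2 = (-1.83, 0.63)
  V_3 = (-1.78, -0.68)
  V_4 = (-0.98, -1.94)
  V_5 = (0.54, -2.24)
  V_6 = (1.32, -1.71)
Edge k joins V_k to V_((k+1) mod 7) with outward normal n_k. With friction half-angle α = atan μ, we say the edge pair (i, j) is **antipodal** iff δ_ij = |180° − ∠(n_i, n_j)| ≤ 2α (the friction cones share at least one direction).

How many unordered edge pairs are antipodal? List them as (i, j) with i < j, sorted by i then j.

count = 9; pairs: (0,2), (0,3), (0,4), (1,4), (1,5), (1,6), (2,5), (2,6), (3,6)

α = atan 0.65 = 33.02°;  2α = 66.05°
n_0 = (+0.9624, +0.2718)
n_1 = (-0.3943, +0.9190)
n_2 = (-0.9993, -0.0381)
n_3 = (-0.8442, -0.5360)
n_4 = (-0.1936, -0.9811)
n_5 = (+0.5620, -0.8271)
n_6 = (+0.8944, -0.4472)
  (0,1): δ = 82.55°  ·
  (0,2): δ = 13.59°  ✓
  (0,3): δ = 16.64°  ✓
  (0,4): δ = 63.06°  ✓
  (0,5): δ = 108.42°  ·
  (0,6): δ = 137.66°  ·
  (1,2): δ = 111.04°  ·
  (1,3): δ = 80.81°  ·
  (1,4): δ = 34.39°  ✓
  (1,5): δ = 10.97°  ✓
  (1,6): δ = 40.21°  ✓
  (2,3): δ = 149.77°  ·
  (2,4): δ = 103.35°  ·
  (2,5): δ = 57.99°  ✓
  (2,6): δ = 28.75°  ✓
  (3,4): δ = 133.58°  ·
  (3,5): δ = 88.22°  ·
  (3,6): δ = 58.98°  ✓
  (4,5): δ = 134.64°  ·
  (4,6): δ = 105.40°  ·
  (5,6): δ = 150.76°  ·
antipodal pairs: 9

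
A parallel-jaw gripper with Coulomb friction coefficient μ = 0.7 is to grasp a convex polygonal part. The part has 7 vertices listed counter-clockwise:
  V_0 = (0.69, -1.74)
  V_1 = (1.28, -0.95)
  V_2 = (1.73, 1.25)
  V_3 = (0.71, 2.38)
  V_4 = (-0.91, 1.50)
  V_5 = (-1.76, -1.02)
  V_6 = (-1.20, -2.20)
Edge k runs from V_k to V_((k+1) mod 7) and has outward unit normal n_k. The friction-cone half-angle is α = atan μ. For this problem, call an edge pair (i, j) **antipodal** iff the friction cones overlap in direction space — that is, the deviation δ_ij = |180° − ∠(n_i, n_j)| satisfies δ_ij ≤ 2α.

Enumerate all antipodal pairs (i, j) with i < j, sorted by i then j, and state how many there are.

count = 11; pairs: (0,3), (0,4), (0,5), (1,3), (1,4), (1,5), (2,4), (2,5), (2,6), (3,6), (4,6)

α = atan 0.7 = 34.99°;  2α = 69.98°
n_0 = (+0.8012, -0.5984)
n_1 = (+0.9797, -0.2004)
n_2 = (+0.7423, +0.6701)
n_3 = (-0.4773, +0.8787)
n_4 = (-0.9475, +0.3196)
n_5 = (-0.9034, -0.4287)
n_6 = (+0.2365, -0.9716)
  (0,1): δ = 154.81°  ·
  (0,2): δ = 101.18°  ·
  (0,3): δ = 24.74°  ✓
  (0,4): δ = 18.11°  ✓
  (0,5): δ = 62.14°  ✓
  (0,6): δ = 140.43°  ·
  (1,2): δ = 126.37°  ·
  (1,3): δ = 49.93°  ✓
  (1,4): δ = 7.08°  ✓
  (1,5): δ = 36.95°  ✓
  (1,6): δ = 115.24°  ·
  (2,3): δ = 103.56°  ·
  (2,4): δ = 60.71°  ✓
  (2,5): δ = 16.68°  ✓
  (2,6): δ = 61.61°  ✓
  (3,4): δ = 137.15°  ·
  (3,5): δ = 93.12°  ·
  (3,6): δ = 14.83°  ✓
  (4,5): δ = 135.97°  ·
  (4,6): δ = 57.68°  ✓
  (5,6): δ = 101.71°  ·
antipodal pairs: 11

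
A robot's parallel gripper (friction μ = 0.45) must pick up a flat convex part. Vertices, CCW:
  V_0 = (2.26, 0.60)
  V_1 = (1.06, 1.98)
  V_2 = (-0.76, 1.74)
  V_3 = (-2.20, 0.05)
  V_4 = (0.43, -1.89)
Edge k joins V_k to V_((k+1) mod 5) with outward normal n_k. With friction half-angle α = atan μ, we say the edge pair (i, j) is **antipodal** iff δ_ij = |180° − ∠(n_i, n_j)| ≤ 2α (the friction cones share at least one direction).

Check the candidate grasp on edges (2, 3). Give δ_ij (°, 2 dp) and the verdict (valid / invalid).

δ = 85.98°, invalid

α = atan 0.45 = 24.23°;  2α = 48.46°
edge 2: e_2 = (-1.44, -1.69);  n_2 = (-0.7612, +0.6486)
edge 3: e_3 = (+2.63, -1.94);  n_3 = (-0.5936, -0.8047)
∠(n_2, n_3) = 94.02°
δ = |180° − 94.02°| = 85.98°
85.98° > 2α = 48.46°  →  invalid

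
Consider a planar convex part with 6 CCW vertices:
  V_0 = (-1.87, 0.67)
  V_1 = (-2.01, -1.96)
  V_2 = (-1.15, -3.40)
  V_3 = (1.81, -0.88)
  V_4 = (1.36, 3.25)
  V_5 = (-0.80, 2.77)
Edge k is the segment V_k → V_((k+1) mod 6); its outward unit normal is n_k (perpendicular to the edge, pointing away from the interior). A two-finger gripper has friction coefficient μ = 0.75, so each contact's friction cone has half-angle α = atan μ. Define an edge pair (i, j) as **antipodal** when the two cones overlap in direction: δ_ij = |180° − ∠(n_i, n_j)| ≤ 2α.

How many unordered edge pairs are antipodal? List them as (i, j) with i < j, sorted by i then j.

count = 7; pairs: (0,2), (0,3), (1,3), (1,4), (2,4), (2,5), (3,5)

α = atan 0.75 = 36.87°;  2α = 73.74°
n_0 = (-0.9986, +0.0532)
n_1 = (-0.8585, -0.5127)
n_2 = (+0.6482, -0.7614)
n_3 = (+0.9941, +0.1083)
n_4 = (-0.2169, +0.9762)
n_5 = (-0.8910, +0.4540)
  (0,1): δ = 146.11°  ·
  (0,2): δ = 46.54°  ✓
  (0,3): δ = 9.27°  ✓
  (0,4): δ = 105.58°  ·
  (0,5): δ = 156.05°  ·
  (1,2): δ = 80.44°  ·
  (1,3): δ = 24.63°  ✓
  (1,4): δ = 71.68°  ✓
  (1,5): δ = 122.15°  ·
  (2,3): δ = 124.19°  ·
  (2,4): δ = 27.88°  ✓
  (2,5): δ = 22.59°  ✓
  (3,4): δ = 83.69°  ·
  (3,5): δ = 33.22°  ✓
  (4,5): δ = 129.53°  ·
antipodal pairs: 7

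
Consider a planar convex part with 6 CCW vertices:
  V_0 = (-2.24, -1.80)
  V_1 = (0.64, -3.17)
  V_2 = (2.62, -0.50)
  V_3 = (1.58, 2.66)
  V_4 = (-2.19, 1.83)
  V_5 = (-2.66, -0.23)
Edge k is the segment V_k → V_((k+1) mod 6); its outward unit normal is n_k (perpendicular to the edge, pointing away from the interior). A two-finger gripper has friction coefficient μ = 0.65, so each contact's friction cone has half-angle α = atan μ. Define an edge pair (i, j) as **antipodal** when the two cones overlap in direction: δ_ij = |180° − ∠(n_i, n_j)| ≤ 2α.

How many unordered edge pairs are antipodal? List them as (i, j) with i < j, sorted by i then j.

α = atan 0.65 = 33.02°;  2α = 66.05°
n_0 = (-0.4296, -0.9030)
n_1 = (+0.8032, -0.5957)
n_2 = (+0.9499, +0.3126)
n_3 = (-0.2150, +0.9766)
n_4 = (-0.9749, +0.2224)
n_5 = (-0.9660, -0.2584)
  (0,1): δ = 101.12°  ·
  (0,2): δ = 46.34°  ✓
  (0,3): δ = 37.86°  ✓
  (0,4): δ = 102.59°  ·
  (0,5): δ = 130.42°  ·
  (1,2): δ = 125.22°  ·
  (1,3): δ = 41.02°  ✓
  (1,4): δ = 23.71°  ✓
  (1,5): δ = 51.54°  ✓
  (2,3): δ = 95.80°  ·
  (2,4): δ = 31.07°  ✓
  (2,5): δ = 3.24°  ✓
  (3,4): δ = 115.27°  ·
  (3,5): δ = 87.44°  ·
  (4,5): δ = 152.17°  ·
antipodal pairs: 7

count = 7; pairs: (0,2), (0,3), (1,3), (1,4), (1,5), (2,4), (2,5)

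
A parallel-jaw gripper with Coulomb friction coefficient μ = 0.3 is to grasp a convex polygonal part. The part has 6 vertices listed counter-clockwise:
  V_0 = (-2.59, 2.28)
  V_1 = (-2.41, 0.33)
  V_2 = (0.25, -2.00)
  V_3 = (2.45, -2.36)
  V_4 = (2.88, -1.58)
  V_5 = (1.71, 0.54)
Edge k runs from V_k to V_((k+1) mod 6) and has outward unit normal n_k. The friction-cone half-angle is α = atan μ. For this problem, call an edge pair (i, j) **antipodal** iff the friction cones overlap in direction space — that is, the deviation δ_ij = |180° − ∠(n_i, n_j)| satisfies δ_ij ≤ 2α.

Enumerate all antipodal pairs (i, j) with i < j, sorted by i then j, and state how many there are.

count = 4; pairs: (0,4), (1,4), (1,5), (2,5)

α = atan 0.3 = 16.70°;  2α = 33.40°
n_0 = (-0.9958, -0.0919)
n_1 = (-0.6589, -0.7522)
n_2 = (-0.1615, -0.9869)
n_3 = (+0.8757, -0.4828)
n_4 = (+0.8755, +0.4832)
n_5 = (+0.3751, +0.9270)
  (0,1): δ = 136.49°  ·
  (0,2): δ = 104.57°  ·
  (0,3): δ = 34.14°  ·
  (0,4): δ = 23.62°  ✓
  (0,5): δ = 62.70°  ·
  (1,2): δ = 148.08°  ·
  (1,3): δ = 77.65°  ·
  (1,4): δ = 19.89°  ✓
  (1,5): δ = 19.19°  ✓
  (2,3): δ = 109.57°  ·
  (2,4): δ = 51.81°  ·
  (2,5): δ = 12.74°  ✓
  (3,4): δ = 122.24°  ·
  (3,5): δ = 83.16°  ·
  (4,5): δ = 140.92°  ·
antipodal pairs: 4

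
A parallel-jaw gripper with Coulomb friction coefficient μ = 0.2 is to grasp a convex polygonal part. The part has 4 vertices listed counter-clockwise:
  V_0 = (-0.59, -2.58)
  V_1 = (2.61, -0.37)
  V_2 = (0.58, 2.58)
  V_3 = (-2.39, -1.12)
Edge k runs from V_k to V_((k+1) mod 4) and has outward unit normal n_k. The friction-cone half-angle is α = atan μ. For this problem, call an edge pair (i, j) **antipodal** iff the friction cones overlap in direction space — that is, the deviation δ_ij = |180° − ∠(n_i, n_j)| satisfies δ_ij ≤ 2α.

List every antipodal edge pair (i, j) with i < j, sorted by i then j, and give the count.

α = atan 0.2 = 11.31°;  2α = 22.62°
n_0 = (+0.5683, -0.8228)
n_1 = (+0.8238, +0.5669)
n_2 = (-0.7798, +0.6260)
n_3 = (-0.6299, -0.7766)
  (0,1): δ = 90.10°  ·
  (0,2): δ = 16.62°  ✓
  (0,3): δ = 106.32°  ·
  (1,2): δ = 73.29°  ·
  (1,3): δ = 16.42°  ✓
  (2,3): δ = 90.29°  ·
antipodal pairs: 2

count = 2; pairs: (0,2), (1,3)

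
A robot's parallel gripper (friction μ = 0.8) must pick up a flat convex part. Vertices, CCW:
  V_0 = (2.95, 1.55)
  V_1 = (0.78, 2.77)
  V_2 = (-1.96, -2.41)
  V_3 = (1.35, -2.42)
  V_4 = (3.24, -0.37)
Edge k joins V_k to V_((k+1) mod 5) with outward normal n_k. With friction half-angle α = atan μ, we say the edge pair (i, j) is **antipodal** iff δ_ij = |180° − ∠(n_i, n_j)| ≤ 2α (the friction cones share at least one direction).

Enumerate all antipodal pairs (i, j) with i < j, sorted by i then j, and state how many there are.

α = atan 0.8 = 38.66°;  2α = 77.32°
n_0 = (+0.4901, +0.8717)
n_1 = (-0.8840, +0.4676)
n_2 = (-0.0030, -1.0000)
n_3 = (+0.7352, -0.6778)
n_4 = (+0.9888, +0.1493)
  (0,1): δ = 88.53°  ·
  (0,2): δ = 29.17°  ✓
  (0,3): δ = 76.67°  ✓
  (0,4): δ = 127.93°  ·
  (1,2): δ = 62.30°  ✓
  (1,3): δ = 14.80°  ✓
  (1,4): δ = 36.47°  ✓
  (2,3): δ = 132.50°  ·
  (2,4): δ = 81.24°  ·
  (3,4): δ = 128.74°  ·
antipodal pairs: 5

count = 5; pairs: (0,2), (0,3), (1,2), (1,3), (1,4)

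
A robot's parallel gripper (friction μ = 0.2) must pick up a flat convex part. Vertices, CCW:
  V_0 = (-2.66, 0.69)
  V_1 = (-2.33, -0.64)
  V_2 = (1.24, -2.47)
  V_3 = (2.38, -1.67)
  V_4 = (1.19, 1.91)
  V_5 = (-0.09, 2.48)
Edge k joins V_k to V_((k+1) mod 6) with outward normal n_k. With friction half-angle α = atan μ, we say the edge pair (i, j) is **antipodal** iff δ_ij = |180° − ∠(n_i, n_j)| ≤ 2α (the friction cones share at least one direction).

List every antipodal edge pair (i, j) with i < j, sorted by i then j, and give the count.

α = atan 0.2 = 11.31°;  2α = 22.62°
n_0 = (-0.9706, -0.2408)
n_1 = (-0.4562, -0.8899)
n_2 = (+0.5744, -0.8186)
n_3 = (+0.9489, +0.3154)
n_4 = (+0.4068, +0.9135)
n_5 = (-0.5715, +0.8206)
  (0,1): δ = 131.07°  ·
  (0,2): δ = 68.88°  ·
  (0,3): δ = 4.45°  ✓
  (0,4): δ = 52.06°  ·
  (0,5): δ = 110.92°  ·
  (1,2): δ = 117.80°  ·
  (1,3): δ = 44.47°  ·
  (1,4): δ = 3.14°  ✓
  (1,5): δ = 62.00°  ·
  (2,3): δ = 106.67°  ·
  (2,4): δ = 59.06°  ·
  (2,5): δ = 0.20°  ✓
  (3,4): δ = 132.39°  ·
  (3,5): δ = 73.53°  ·
  (4,5): δ = 121.14°  ·
antipodal pairs: 3

count = 3; pairs: (0,3), (1,4), (2,5)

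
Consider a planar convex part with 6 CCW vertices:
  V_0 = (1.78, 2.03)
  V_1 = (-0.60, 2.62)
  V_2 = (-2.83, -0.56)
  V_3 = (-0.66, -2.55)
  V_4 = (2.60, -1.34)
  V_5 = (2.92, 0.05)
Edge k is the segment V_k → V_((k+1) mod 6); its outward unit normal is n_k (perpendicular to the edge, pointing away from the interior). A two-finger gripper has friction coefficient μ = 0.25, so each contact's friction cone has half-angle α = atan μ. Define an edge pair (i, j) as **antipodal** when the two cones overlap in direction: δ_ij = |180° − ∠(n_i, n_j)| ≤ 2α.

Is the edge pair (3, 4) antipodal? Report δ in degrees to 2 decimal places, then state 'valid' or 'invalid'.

δ = 123.33°, invalid

α = atan 0.25 = 14.04°;  2α = 28.07°
edge 3: e_3 = (+3.26, +1.21);  n_3 = (+0.3480, -0.9375)
edge 4: e_4 = (+0.32, +1.39);  n_4 = (+0.9745, -0.2243)
∠(n_3, n_4) = 56.67°
δ = |180° − 56.67°| = 123.33°
123.33° > 2α = 28.07°  →  invalid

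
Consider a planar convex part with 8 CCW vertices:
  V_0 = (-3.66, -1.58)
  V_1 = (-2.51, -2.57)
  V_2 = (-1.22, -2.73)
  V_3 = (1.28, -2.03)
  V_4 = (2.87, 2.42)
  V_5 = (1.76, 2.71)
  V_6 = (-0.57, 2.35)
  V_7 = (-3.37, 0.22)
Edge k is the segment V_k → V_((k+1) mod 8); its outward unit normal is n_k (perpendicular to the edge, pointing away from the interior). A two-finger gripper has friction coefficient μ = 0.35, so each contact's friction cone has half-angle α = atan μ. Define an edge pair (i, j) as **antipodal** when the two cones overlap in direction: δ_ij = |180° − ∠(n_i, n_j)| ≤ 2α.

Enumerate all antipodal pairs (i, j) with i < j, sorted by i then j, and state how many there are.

α = atan 0.35 = 19.29°;  2α = 38.58°
n_0 = (-0.6524, -0.7579)
n_1 = (-0.1231, -0.9924)
n_2 = (+0.2696, -0.9630)
n_3 = (+0.9417, -0.3365)
n_4 = (+0.2528, +0.9675)
n_5 = (-0.1527, +0.9883)
n_6 = (-0.6054, +0.7959)
n_7 = (-0.9873, +0.1591)
  (0,1): δ = 146.35°  ·
  (0,2): δ = 123.63°  ·
  (0,3): δ = 68.94°  ·
  (0,4): δ = 26.08°  ✓
  (0,5): δ = 49.51°  ·
  (0,6): δ = 77.98°  ·
  (0,7): δ = 121.57°  ·
  (1,2): δ = 157.29°  ·
  (1,3): δ = 102.59°  ·
  (1,4): δ = 7.57°  ✓
  (1,5): δ = 15.85°  ✓
  (1,6): δ = 44.33°  ·
  (1,7): δ = 87.92°  ·
  (2,3): δ = 125.30°  ·
  (2,4): δ = 30.28°  ✓
  (2,5): δ = 6.86°  ✓
  (2,6): δ = 21.62°  ✓
  (2,7): δ = 65.21°  ·
  (3,4): δ = 84.98°  ·
  (3,5): δ = 61.55°  ·
  (3,6): δ = 33.08°  ✓
  (3,7): δ = 10.51°  ✓
  (4,5): δ = 156.58°  ·
  (4,6): δ = 128.10°  ·
  (4,7): δ = 84.51°  ·
  (5,6): δ = 151.52°  ·
  (5,7): δ = 107.94°  ·
  (6,7): δ = 136.41°  ·
antipodal pairs: 8

count = 8; pairs: (0,4), (1,4), (1,5), (2,4), (2,5), (2,6), (3,6), (3,7)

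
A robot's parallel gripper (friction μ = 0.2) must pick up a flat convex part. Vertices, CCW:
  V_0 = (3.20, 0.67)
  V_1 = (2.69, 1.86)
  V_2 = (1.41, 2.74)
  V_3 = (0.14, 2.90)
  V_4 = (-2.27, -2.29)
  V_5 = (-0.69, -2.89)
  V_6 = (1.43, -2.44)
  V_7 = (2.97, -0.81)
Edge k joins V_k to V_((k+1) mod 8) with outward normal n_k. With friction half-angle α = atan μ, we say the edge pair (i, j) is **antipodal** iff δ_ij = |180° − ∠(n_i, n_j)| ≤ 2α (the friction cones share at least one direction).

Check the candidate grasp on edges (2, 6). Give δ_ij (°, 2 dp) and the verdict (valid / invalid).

δ = 53.81°, invalid

α = atan 0.2 = 11.31°;  2α = 22.62°
edge 2: e_2 = (-1.27, +0.16);  n_2 = (+0.1250, +0.9922)
edge 6: e_6 = (+1.54, +1.63);  n_6 = (+0.7269, -0.6868)
∠(n_2, n_6) = 126.19°
δ = |180° − 126.19°| = 53.81°
53.81° > 2α = 22.62°  →  invalid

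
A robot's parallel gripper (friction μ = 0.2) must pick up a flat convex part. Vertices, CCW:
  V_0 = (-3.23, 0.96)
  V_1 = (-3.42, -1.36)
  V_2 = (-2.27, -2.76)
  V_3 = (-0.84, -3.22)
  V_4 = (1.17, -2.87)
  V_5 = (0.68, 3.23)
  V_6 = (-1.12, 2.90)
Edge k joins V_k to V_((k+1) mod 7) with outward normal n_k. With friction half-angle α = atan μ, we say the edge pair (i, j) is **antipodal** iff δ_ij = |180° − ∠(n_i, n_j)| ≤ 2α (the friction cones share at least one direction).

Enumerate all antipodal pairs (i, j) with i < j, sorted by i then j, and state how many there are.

α = atan 0.2 = 11.31°;  2α = 22.62°
n_0 = (-0.9967, +0.0816)
n_1 = (-0.7727, -0.6347)
n_2 = (-0.3062, -0.9520)
n_3 = (+0.1715, -0.9852)
n_4 = (+0.9968, +0.0801)
n_5 = (-0.1803, +0.9836)
n_6 = (-0.6768, +0.7361)
  (0,1): δ = 135.92°  ·
  (0,2): δ = 103.15°  ·
  (0,3): δ = 75.44°  ·
  (0,4): δ = 9.27°  ✓
  (0,5): δ = 105.07°  ·
  (0,6): δ = 137.28°  ·
  (1,2): δ = 147.23°  ·
  (1,3): δ = 119.52°  ·
  (1,4): δ = 34.81°  ·
  (1,5): δ = 60.99°  ·
  (1,6): δ = 93.20°  ·
  (2,3): δ = 152.29°  ·
  (2,4): δ = 67.58°  ·
  (2,5): δ = 28.22°  ·
  (2,6): δ = 60.43°  ·
  (3,4): δ = 95.29°  ·
  (3,5): δ = 0.51°  ✓
  (3,6): δ = 32.72°  ·
  (4,5): δ = 84.20°  ·
  (4,6): δ = 52.00°  ·
  (5,6): δ = 147.79°  ·
antipodal pairs: 2

count = 2; pairs: (0,4), (3,5)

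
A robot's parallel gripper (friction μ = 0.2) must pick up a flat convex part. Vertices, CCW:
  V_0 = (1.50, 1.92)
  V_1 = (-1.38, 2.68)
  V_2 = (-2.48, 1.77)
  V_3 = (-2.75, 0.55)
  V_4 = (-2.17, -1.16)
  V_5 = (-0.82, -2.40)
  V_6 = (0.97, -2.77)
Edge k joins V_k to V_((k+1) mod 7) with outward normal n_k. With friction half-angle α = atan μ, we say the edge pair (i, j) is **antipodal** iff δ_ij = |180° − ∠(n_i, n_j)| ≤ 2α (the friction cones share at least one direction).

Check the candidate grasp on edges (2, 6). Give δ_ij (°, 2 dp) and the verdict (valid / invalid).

α = atan 0.2 = 11.31°;  2α = 22.62°
edge 2: e_2 = (-0.27, -1.22);  n_2 = (-0.9764, +0.2161)
edge 6: e_6 = (+0.53, +4.69);  n_6 = (+0.9937, -0.1123)
∠(n_2, n_6) = 173.97°
δ = |180° − 173.97°| = 6.03°
6.03° ≤ 2α = 22.62°  →  valid

δ = 6.03°, valid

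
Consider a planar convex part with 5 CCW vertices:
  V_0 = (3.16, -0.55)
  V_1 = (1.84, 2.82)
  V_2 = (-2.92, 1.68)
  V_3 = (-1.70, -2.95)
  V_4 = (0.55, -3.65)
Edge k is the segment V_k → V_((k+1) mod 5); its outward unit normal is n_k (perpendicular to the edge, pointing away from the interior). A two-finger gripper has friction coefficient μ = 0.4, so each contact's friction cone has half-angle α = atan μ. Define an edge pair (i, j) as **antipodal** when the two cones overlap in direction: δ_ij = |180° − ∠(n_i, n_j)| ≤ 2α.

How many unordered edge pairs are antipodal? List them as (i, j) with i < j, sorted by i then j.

α = atan 0.4 = 21.80°;  2α = 43.60°
n_0 = (+0.9311, +0.3647)
n_1 = (-0.2329, +0.9725)
n_2 = (-0.9670, -0.2548)
n_3 = (-0.2971, -0.9549)
n_4 = (+0.7650, -0.6441)
  (0,1): δ = 97.92°  ·
  (0,2): δ = 6.63°  ✓
  (0,3): δ = 51.33°  ·
  (0,4): δ = 118.51°  ·
  (1,2): δ = 88.71°  ·
  (1,3): δ = 30.75°  ✓
  (1,4): δ = 36.44°  ✓
  (2,3): δ = 122.04°  ·
  (2,4): δ = 54.86°  ·
  (3,4): δ = 112.81°  ·
antipodal pairs: 3

count = 3; pairs: (0,2), (1,3), (1,4)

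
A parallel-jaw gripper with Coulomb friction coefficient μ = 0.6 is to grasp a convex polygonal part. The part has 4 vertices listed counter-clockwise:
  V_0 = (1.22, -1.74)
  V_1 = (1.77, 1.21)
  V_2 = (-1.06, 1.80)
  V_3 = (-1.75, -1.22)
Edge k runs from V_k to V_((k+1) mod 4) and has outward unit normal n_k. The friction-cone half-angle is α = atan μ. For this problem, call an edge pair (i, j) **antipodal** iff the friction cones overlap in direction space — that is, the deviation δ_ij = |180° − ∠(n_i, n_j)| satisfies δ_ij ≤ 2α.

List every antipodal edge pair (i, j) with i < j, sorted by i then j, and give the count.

α = atan 0.6 = 30.96°;  2α = 61.93°
n_0 = (+0.9831, -0.1833)
n_1 = (+0.2041, +0.9790)
n_2 = (-0.9749, +0.2227)
n_3 = (-0.1725, -0.9850)
  (0,1): δ = 91.22°  ·
  (0,2): δ = 2.31°  ✓
  (0,3): δ = 90.63°  ·
  (1,2): δ = 91.09°  ·
  (1,3): δ = 1.85°  ✓
  (2,3): δ = 87.06°  ·
antipodal pairs: 2

count = 2; pairs: (0,2), (1,3)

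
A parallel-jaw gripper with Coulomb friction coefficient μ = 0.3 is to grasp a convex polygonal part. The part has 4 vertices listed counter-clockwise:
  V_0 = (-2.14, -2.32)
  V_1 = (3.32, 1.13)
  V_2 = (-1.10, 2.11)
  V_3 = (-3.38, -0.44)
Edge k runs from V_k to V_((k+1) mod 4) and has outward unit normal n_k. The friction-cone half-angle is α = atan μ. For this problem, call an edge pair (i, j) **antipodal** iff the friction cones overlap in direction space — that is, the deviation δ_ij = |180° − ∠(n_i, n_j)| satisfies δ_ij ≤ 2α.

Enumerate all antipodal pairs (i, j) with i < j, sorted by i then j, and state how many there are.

α = atan 0.3 = 16.70°;  2α = 33.40°
n_0 = (+0.5342, -0.8454)
n_1 = (+0.2165, +0.9763)
n_2 = (-0.7455, +0.6665)
n_3 = (-0.8348, -0.5506)
  (0,1): δ = 44.79°  ·
  (0,2): δ = 15.91°  ✓
  (0,3): δ = 91.12°  ·
  (1,2): δ = 119.30°  ·
  (1,3): δ = 44.09°  ·
  (2,3): δ = 104.79°  ·
antipodal pairs: 1

count = 1; pairs: (0,2)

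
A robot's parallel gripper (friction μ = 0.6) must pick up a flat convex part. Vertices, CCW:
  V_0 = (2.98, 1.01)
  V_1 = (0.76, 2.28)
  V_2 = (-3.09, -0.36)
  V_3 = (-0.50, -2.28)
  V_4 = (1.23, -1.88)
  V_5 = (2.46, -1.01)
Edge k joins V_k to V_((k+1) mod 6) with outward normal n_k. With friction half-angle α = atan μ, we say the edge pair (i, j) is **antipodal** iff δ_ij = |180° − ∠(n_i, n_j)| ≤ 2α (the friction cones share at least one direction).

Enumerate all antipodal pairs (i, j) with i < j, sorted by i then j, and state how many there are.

α = atan 0.6 = 30.96°;  2α = 61.93°
n_0 = (+0.4966, +0.8680)
n_1 = (-0.5655, +0.8247)
n_2 = (-0.5955, -0.8033)
n_3 = (+0.2253, -0.9743)
n_4 = (+0.5775, -0.8164)
n_5 = (+0.9684, -0.2493)
  (0,1): δ = 115.79°  ·
  (0,2): δ = 6.78°  ✓
  (0,3): δ = 42.79°  ✓
  (0,4): δ = 65.05°  ·
  (0,5): δ = 105.34°  ·
  (1,2): δ = 70.99°  ·
  (1,3): δ = 21.42°  ✓
  (1,4): δ = 0.83°  ✓
  (1,5): δ = 41.13°  ✓
  (2,3): δ = 130.43°  ·
  (2,4): δ = 108.18°  ·
  (2,5): δ = 67.89°  ·
  (3,4): δ = 157.75°  ·
  (3,5): δ = 117.45°  ·
  (4,5): δ = 139.71°  ·
antipodal pairs: 5

count = 5; pairs: (0,2), (0,3), (1,3), (1,4), (1,5)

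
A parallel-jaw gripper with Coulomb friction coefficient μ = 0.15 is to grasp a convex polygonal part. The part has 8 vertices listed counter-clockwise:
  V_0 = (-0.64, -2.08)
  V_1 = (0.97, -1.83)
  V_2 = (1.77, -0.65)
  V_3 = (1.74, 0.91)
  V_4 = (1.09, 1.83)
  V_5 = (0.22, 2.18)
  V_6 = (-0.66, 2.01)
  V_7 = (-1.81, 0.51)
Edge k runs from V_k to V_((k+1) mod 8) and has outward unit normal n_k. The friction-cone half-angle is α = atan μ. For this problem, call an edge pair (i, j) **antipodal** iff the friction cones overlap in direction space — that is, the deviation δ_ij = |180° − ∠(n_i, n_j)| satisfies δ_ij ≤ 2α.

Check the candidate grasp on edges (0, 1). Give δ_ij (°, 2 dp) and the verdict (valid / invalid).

α = atan 0.15 = 8.53°;  2α = 17.06°
edge 0: e_0 = (+1.61, +0.25);  n_0 = (+0.1534, -0.9882)
edge 1: e_1 = (+0.80, +1.18);  n_1 = (+0.8277, -0.5612)
∠(n_0, n_1) = 47.04°
δ = |180° − 47.04°| = 132.96°
132.96° > 2α = 17.06°  →  invalid

δ = 132.96°, invalid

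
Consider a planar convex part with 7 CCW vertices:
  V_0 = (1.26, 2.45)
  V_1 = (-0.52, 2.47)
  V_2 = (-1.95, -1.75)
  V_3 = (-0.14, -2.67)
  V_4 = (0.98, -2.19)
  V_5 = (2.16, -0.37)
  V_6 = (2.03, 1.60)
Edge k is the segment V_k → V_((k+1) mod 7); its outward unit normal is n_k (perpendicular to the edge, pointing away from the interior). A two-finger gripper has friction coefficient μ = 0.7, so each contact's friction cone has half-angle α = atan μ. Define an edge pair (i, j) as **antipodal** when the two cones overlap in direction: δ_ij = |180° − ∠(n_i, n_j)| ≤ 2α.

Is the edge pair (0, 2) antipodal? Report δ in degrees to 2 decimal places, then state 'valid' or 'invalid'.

δ = 26.30°, valid

α = atan 0.7 = 34.99°;  2α = 69.98°
edge 0: e_0 = (-1.78, +0.02);  n_0 = (+0.0112, +0.9999)
edge 2: e_2 = (+1.81, -0.92);  n_2 = (-0.4531, -0.8915)
∠(n_0, n_2) = 153.70°
δ = |180° − 153.70°| = 26.30°
26.30° ≤ 2α = 69.98°  →  valid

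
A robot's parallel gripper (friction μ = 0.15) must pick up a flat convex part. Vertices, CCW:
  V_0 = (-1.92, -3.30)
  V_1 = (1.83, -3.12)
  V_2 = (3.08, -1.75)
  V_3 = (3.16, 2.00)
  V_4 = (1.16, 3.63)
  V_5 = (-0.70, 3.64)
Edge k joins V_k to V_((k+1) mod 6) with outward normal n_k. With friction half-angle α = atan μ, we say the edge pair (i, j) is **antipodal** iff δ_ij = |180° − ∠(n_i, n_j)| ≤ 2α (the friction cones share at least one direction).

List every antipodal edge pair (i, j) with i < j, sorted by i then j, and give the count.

count = 2; pairs: (0,4), (2,5)

α = atan 0.15 = 8.53°;  2α = 17.06°
n_0 = (+0.0479, -0.9988)
n_1 = (+0.7387, -0.6740)
n_2 = (+0.9998, -0.0213)
n_3 = (+0.6318, +0.7752)
n_4 = (+0.0054, +1.0000)
n_5 = (-0.9849, +0.1731)
  (0,1): δ = 135.13°  ·
  (0,2): δ = 93.97°  ·
  (0,3): δ = 41.93°  ·
  (0,4): δ = 3.06°  ✓
  (0,5): δ = 77.28°  ·
  (1,2): δ = 138.84°  ·
  (1,3): δ = 86.80°  ·
  (1,4): δ = 47.93°  ·
  (1,5): δ = 32.41°  ·
  (2,3): δ = 127.96°  ·
  (2,4): δ = 89.09°  ·
  (2,5): δ = 8.75°  ✓
  (3,4): δ = 141.13°  ·
  (3,5): δ = 60.79°  ·
  (4,5): δ = 99.66°  ·
antipodal pairs: 2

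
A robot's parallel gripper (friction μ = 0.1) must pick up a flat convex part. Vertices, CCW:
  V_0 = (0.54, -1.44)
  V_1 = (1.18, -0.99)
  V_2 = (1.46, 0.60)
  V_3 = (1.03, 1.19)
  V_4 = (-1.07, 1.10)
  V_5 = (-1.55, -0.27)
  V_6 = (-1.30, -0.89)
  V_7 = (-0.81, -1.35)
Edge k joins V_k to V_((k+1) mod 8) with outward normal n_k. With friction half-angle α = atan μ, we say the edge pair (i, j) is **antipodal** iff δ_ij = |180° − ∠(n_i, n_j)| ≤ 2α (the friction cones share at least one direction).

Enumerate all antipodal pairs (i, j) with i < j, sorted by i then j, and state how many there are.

count = 3; pairs: (1,4), (2,6), (3,7)

α = atan 0.1 = 5.71°;  2α = 11.42°
n_0 = (+0.5752, -0.8180)
n_1 = (+0.9848, -0.1734)
n_2 = (+0.8081, +0.5890)
n_3 = (-0.0428, +0.9991)
n_4 = (-0.9438, +0.3307)
n_5 = (-0.9274, -0.3740)
n_6 = (-0.6844, -0.7291)
n_7 = (-0.0665, -0.9978)
  (0,1): δ = 135.10°  ·
  (0,2): δ = 89.03°  ·
  (0,3): δ = 32.66°  ·
  (0,4): δ = 35.58°  ·
  (0,5): δ = 76.85°  ·
  (0,6): δ = 101.70°  ·
  (0,7): δ = 141.07°  ·
  (1,2): δ = 133.93°  ·
  (1,3): δ = 77.56°  ·
  (1,4): δ = 9.32°  ✓
  (1,5): δ = 31.95°  ·
  (1,6): δ = 56.80°  ·
  (1,7): δ = 96.17°  ·
  (2,3): δ = 123.63°  ·
  (2,4): δ = 55.39°  ·
  (2,5): δ = 14.12°  ·
  (2,6): δ = 10.72°  ✓
  (2,7): δ = 50.10°  ·
  (3,4): δ = 111.76°  ·
  (3,5): δ = 70.49°  ·
  (3,6): δ = 45.65°  ·
  (3,7): δ = 6.27°  ✓
  (4,5): δ = 138.73°  ·
  (4,6): δ = 113.88°  ·
  (4,7): δ = 74.51°  ·
  (5,6): δ = 155.15°  ·
  (5,7): δ = 115.77°  ·
  (6,7): δ = 140.62°  ·
antipodal pairs: 3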